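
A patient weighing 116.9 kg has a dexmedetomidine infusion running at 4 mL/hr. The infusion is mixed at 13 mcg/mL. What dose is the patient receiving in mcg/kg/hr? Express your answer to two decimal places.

Drug rate = 4 mL/hr × 13 mcg/mL = 52 mcg/hr
52 mcg/hr ÷ 116.9 kg = 0.4448246 mcg/kg/hr

0.44 mcg/kg/hr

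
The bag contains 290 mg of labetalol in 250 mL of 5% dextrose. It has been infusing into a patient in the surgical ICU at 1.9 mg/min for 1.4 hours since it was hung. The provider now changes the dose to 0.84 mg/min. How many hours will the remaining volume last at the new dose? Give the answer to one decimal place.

2.6 hours

Initial rate:
1.9 mg/min × 60 min/hr = 114 mg/hr
Concentration = 290 mg ÷ 250 mL = 1.16 mg/mL
Rate = 114 mg/hr ÷ 1.16 mg/mL = 98.27586 mL/hr
Volume infused so far = 98.27586 mL/hr × 1.4 hr = 137.5862 mL
Volume remaining = 250 − 137.5862 = 112.4138 mL
New rate:
0.84 mg/min × 60 min/hr = 50.4 mg/hr
Rate = 50.4 mg/hr ÷ 1.16 mg/mL = 43.44828 mL/hr
Time remaining = 112.4138 mL ÷ 43.44828 mL/hr = 2.587302 hr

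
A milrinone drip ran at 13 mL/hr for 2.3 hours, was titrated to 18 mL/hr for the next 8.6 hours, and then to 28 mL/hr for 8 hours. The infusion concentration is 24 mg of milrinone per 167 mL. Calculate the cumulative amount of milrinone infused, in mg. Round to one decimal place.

58.7 mg

Concentration = 24 mg ÷ 167 mL = 0.1437126 mg/mL
Stage 1: 13 mL/hr × 2.3 hr = 29.9 mL → 29.9 mL × 0.1437126 mg/mL = 4.297006 mg
Stage 2: 18 mL/hr × 8.6 hr = 154.8 mL → 154.8 mL × 0.1437126 mg/mL = 22.24671 mg
Stage 3: 28 mL/hr × 8 hr = 224 mL → 224 mL × 0.1437126 mg/mL = 32.19162 mg
Total = 4.297006 + 22.24671 + 32.19162 = 58.73533 mg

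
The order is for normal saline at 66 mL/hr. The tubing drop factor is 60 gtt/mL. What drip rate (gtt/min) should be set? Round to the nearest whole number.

66 mL/hr ÷ 60 min/hr = 1.1 mL/min
1.1 mL/min × 60 gtt/mL = 66 gtt/min

66 gtt/min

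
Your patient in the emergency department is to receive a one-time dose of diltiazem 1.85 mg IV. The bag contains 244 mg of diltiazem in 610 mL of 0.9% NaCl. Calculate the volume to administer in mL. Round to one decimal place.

4.6 mL

Concentration = 244 mg ÷ 610 mL = 0.4 mg/mL
Volume = 1.85 mg ÷ 0.4 mg/mL = 4.625 mL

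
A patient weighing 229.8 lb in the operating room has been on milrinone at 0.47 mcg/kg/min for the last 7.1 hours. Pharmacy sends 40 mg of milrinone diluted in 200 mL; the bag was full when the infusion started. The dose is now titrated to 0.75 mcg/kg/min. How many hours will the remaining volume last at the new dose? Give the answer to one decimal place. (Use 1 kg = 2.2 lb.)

4.1 hours

Initial rate:
Weight = 229.8 lb ÷ 2.2 lb/kg = 104.4545 kg
Dose = 0.47 mcg/kg/min × 104.4545 kg = 49.09364 mcg/min
49.09364 mcg/min × 60 min/hr = 2945.618 mcg/hr
Concentration = 40 mg ÷ 200 mL = 0.2 mg/mL = 200 mcg/mL
Rate = 2945.618 mcg/hr ÷ 200 mcg/mL = 14.72809 mL/hr
Volume infused so far = 14.72809 mL/hr × 7.1 hr = 104.5694 mL
Volume remaining = 200 − 104.5694 = 95.43055 mL
New rate:
Dose = 0.75 mcg/kg/min × 104.4545 kg = 78.34091 mcg/min
78.34091 mcg/min × 60 min/hr = 4700.455 mcg/hr
Rate = 4700.455 mcg/hr ÷ 200 mcg/mL = 23.50227 mL/hr
Time remaining = 95.43055 mL ÷ 23.50227 mL/hr = 4.060482 hr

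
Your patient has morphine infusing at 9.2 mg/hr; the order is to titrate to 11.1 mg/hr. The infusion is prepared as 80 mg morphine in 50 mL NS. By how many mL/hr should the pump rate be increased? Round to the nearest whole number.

1 mL/hr

At the current dose:
Concentration = 80 mg ÷ 50 mL = 1.6 mg/mL
Rate = 9.2 mg/hr ÷ 1.6 mg/mL = 5.75 mL/hr
At the new dose:
Rate = 11.1 mg/hr ÷ 1.6 mg/mL = 6.9375 mL/hr
Change = 6.9375 − 5.75 = 1.1875 mL/hr → 1.1875 mL/hr increase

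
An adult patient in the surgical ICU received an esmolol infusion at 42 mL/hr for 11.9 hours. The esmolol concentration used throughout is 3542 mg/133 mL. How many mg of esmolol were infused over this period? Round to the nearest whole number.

Concentration = 3542 mg ÷ 133 mL = 26.63158 mg/mL = 26631.58 mcg/mL
Drug rate = 42 mL/hr × 26631.58 mcg/mL = 1118526 mcg/hr
Total = 1118526 mcg/hr × 11.9 hr = 13310463 mcg = 13310.46 mg

13310 mg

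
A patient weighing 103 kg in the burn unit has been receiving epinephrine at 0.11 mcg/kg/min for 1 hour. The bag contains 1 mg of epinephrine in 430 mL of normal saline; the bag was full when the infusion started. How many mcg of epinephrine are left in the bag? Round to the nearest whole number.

Dose = 0.11 mcg/kg/min × 103 kg = 11.33 mcg/min
11.33 mcg/min × 60 min/hr = 679.8 mcg/hr
Concentration = 1 mg ÷ 430 mL = 0.002325581 mg/mL = 2.325581 mcg/mL
Rate = 679.8 mcg/hr ÷ 2.325581 mcg/mL = 292.314 mL/hr
Volume infused = 292.314 mL/hr × 1 hr = 292.314 mL
Volume remaining = 430 − 292.314 = 137.686 mL
Drug remaining = 137.686 mL × 2.325581 mcg/mL = 320.2 mcg

320 mcg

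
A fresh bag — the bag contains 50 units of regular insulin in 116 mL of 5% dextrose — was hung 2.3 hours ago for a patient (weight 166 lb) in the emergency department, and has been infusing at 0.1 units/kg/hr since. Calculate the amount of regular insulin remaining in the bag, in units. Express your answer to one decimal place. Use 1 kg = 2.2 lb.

Weight = 166 lb ÷ 2.2 lb/kg = 75.45455 kg
Dose = 0.1 units/kg/hr × 75.45455 kg = 7.545455 units/hr
Concentration = 50 units ÷ 116 mL = 0.4310345 units/mL
Rate = 7.545455 units/hr ÷ 0.4310345 units/mL = 17.50545 mL/hr
Volume infused = 17.50545 mL/hr × 2.3 hr = 40.26255 mL
Volume remaining = 116 − 40.26255 = 75.73745 mL
Drug remaining = 75.73745 mL × 0.4310345 units/mL = 32.64545 units

32.6 units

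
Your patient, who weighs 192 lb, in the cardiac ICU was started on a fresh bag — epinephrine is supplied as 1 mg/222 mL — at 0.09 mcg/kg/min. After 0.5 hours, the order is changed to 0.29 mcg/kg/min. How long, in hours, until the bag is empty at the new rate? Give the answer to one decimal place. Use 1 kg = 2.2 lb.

Initial rate:
Weight = 192 lb ÷ 2.2 lb/kg = 87.27273 kg
Dose = 0.09 mcg/kg/min × 87.27273 kg = 7.854545 mcg/min
7.854545 mcg/min × 60 min/hr = 471.2727 mcg/hr
Concentration = 1 mg ÷ 222 mL = 0.004504505 mg/mL = 4.504505 mcg/mL
Rate = 471.2727 mcg/hr ÷ 4.504505 mcg/mL = 104.6225 mL/hr
Volume infused so far = 104.6225 mL/hr × 0.5 hr = 52.31127 mL
Volume remaining = 222 − 52.31127 = 169.6887 mL
New rate:
Dose = 0.29 mcg/kg/min × 87.27273 kg = 25.30909 mcg/min
25.30909 mcg/min × 60 min/hr = 1518.545 mcg/hr
Rate = 1518.545 mcg/hr ÷ 4.504505 mcg/mL = 337.1171 mL/hr
Time remaining = 169.6887 mL ÷ 337.1171 mL/hr = 0.5033525 hr

0.5 hours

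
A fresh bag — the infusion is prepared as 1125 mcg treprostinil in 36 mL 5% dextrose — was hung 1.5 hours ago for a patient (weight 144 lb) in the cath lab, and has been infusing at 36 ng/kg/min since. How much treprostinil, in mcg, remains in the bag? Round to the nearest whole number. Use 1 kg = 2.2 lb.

Weight = 144 lb ÷ 2.2 lb/kg = 65.45455 kg
Dose = 36 ng/kg/min × 65.45455 kg = 2356.364 ng/min
2356.364 ng/min × 60 min/hr = 141381.8 ng/hr
Concentration = 1125 mcg ÷ 36 mL = 31.25 mcg/mL = 31250 ng/mL
Rate = 141381.8 ng/hr ÷ 31250 ng/mL = 4.524218 mL/hr
Volume infused = 4.524218 mL/hr × 1.5 hr = 6.786327 mL
Volume remaining = 36 − 6.786327 = 29.21367 mL
Drug remaining = 29.21367 mL × 31250 ng/mL = 912927.3 ng = 912.9273 mcg

913 mcg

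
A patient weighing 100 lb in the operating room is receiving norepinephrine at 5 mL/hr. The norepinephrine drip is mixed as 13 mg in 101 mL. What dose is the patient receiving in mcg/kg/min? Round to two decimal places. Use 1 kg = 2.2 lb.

0.24 mcg/kg/min

Weight = 100 lb ÷ 2.2 lb/kg = 45.45455 kg
Concentration = 13 mg ÷ 101 mL = 0.1287129 mg/mL = 128.7129 mcg/mL
Drug rate = 5 mL/hr × 128.7129 mcg/mL = 643.5644 mcg/hr
643.5644 mcg/hr ÷ 60 min/hr = 10.72607 mcg/min
10.72607 mcg/min ÷ 45.45455 kg = 0.2359736 mcg/kg/min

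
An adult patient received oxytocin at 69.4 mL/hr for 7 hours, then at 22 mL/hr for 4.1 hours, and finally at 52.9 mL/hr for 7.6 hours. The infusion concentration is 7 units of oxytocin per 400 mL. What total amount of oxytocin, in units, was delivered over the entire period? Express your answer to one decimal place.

17.1 units

Concentration = 7 units ÷ 400 mL = 0.0175 units/mL
Stage 1: 69.4 mL/hr × 7 hr = 485.8 mL → 485.8 mL × 0.0175 units/mL = 8.5015 units
Stage 2: 22 mL/hr × 4.1 hr = 90.2 mL → 90.2 mL × 0.0175 units/mL = 1.5785 units
Stage 3: 52.9 mL/hr × 7.6 hr = 402.04 mL → 402.04 mL × 0.0175 units/mL = 7.0357 units
Total = 8.5015 + 1.5785 + 7.0357 = 17.1157 units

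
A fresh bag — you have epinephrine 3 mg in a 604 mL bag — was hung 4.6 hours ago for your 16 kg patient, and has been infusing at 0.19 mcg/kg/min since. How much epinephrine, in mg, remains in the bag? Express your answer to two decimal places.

2.16 mg

Dose = 0.19 mcg/kg/min × 16 kg = 3.04 mcg/min
3.04 mcg/min × 60 min/hr = 182.4 mcg/hr
Concentration = 3 mg ÷ 604 mL = 0.004966887 mg/mL = 4.966887 mcg/mL
Rate = 182.4 mcg/hr ÷ 4.966887 mcg/mL = 36.7232 mL/hr
Volume infused = 36.7232 mL/hr × 4.6 hr = 168.9267 mL
Volume remaining = 604 − 168.9267 = 435.0733 mL
Drug remaining = 435.0733 mL × 4.966887 mcg/mL = 2160.96 mcg = 2.16096 mg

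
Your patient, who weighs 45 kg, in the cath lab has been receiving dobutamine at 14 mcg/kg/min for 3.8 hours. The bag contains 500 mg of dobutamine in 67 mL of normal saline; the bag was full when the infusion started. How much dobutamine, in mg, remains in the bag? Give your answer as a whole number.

356 mg

Dose = 14 mcg/kg/min × 45 kg = 630 mcg/min
630 mcg/min × 60 min/hr = 37800 mcg/hr
Concentration = 500 mg ÷ 67 mL = 7.462687 mg/mL = 7462.687 mcg/mL
Rate = 37800 mcg/hr ÷ 7462.687 mcg/mL = 5.0652 mL/hr
Volume infused = 5.0652 mL/hr × 3.8 hr = 19.24776 mL
Volume remaining = 67 − 19.24776 = 47.75224 mL
Drug remaining = 47.75224 mL × 7462.687 mcg/mL = 356360 mcg = 356.36 mg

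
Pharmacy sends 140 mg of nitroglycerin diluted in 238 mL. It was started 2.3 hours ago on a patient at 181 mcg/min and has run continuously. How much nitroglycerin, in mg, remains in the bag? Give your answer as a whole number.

115 mg

181 mcg/min × 60 min/hr = 10860 mcg/hr
Concentration = 140 mg ÷ 238 mL = 0.5882353 mg/mL = 588.2353 mcg/mL
Rate = 10860 mcg/hr ÷ 588.2353 mcg/mL = 18.462 mL/hr
Volume infused = 18.462 mL/hr × 2.3 hr = 42.4626 mL
Volume remaining = 238 − 42.4626 = 195.5374 mL
Drug remaining = 195.5374 mL × 588.2353 mcg/mL = 115022 mcg = 115.022 mg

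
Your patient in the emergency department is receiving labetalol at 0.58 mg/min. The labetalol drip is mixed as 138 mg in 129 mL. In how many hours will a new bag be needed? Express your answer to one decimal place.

0.58 mg/min × 60 min/hr = 34.8 mg/hr
Concentration = 138 mg ÷ 129 mL = 1.069767 mg/mL
Rate = 34.8 mg/hr ÷ 1.069767 mg/mL = 32.53043 mL/hr
Duration = 129 mL ÷ 32.53043 mL/hr = 3.965517 hr

4.0 hours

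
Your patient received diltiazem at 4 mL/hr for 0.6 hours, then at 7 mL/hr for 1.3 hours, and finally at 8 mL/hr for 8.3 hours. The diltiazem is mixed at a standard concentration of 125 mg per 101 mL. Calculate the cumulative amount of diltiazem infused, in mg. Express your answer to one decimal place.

96.4 mg

Concentration = 125 mg ÷ 101 mL = 1.237624 mg/mL
Stage 1: 4 mL/hr × 0.6 hr = 2.4 mL → 2.4 mL × 1.237624 mg/mL = 2.970297 mg
Stage 2: 7 mL/hr × 1.3 hr = 9.1 mL → 9.1 mL × 1.237624 mg/mL = 11.26238 mg
Stage 3: 8 mL/hr × 8.3 hr = 66.4 mL → 66.4 mL × 1.237624 mg/mL = 82.17822 mg
Total = 2.970297 + 11.26238 + 82.17822 = 96.41089 mg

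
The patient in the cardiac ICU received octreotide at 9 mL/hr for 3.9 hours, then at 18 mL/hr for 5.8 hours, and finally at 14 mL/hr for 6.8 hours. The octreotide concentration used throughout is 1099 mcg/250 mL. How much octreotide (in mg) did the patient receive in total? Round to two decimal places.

Concentration = 1099 mcg ÷ 250 mL = 4.396 mcg/mL
Stage 1: 9 mL/hr × 3.9 hr = 35.1 mL → 35.1 mL × 4.396 mcg/mL = 154.2996 mcg
Stage 2: 18 mL/hr × 5.8 hr = 104.4 mL → 104.4 mL × 4.396 mcg/mL = 458.9424 mcg
Stage 3: 14 mL/hr × 6.8 hr = 95.2 mL → 95.2 mL × 4.396 mcg/mL = 418.4992 mcg
Total = 154.2996 + 458.9424 + 418.4992 = 1031.741 mcg = 1.031741 mg

1.03 mg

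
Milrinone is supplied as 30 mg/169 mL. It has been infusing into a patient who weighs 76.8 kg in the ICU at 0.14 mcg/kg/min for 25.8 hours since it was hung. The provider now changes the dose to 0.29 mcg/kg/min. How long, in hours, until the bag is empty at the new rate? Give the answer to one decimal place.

Initial rate:
Dose = 0.14 mcg/kg/min × 76.8 kg = 10.752 mcg/min
10.752 mcg/min × 60 min/hr = 645.12 mcg/hr
Concentration = 30 mg ÷ 169 mL = 0.1775148 mg/mL = 177.5148 mcg/mL
Rate = 645.12 mcg/hr ÷ 177.5148 mcg/mL = 3.634176 mL/hr
Volume infused so far = 3.634176 mL/hr × 25.8 hr = 93.76174 mL
Volume remaining = 169 − 93.76174 = 75.23826 mL
New rate:
Dose = 0.29 mcg/kg/min × 76.8 kg = 22.272 mcg/min
22.272 mcg/min × 60 min/hr = 1336.32 mcg/hr
Rate = 1336.32 mcg/hr ÷ 177.5148 mcg/mL = 7.527936 mL/hr
Time remaining = 75.23826 mL ÷ 7.527936 mL/hr = 9.99454 hr

10.0 hours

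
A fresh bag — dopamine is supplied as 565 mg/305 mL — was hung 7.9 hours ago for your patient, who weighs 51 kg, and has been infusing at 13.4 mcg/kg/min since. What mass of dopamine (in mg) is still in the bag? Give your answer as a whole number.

Dose = 13.4 mcg/kg/min × 51 kg = 683.4 mcg/min
683.4 mcg/min × 60 min/hr = 41004 mcg/hr
Concentration = 565 mg ÷ 305 mL = 1.852459 mg/mL = 1852.459 mcg/mL
Rate = 41004 mcg/hr ÷ 1852.459 mcg/mL = 22.1349 mL/hr
Volume infused = 22.1349 mL/hr × 7.9 hr = 174.8657 mL
Volume remaining = 305 − 174.8657 = 130.1343 mL
Drug remaining = 130.1343 mL × 1852.459 mcg/mL = 241068.4 mcg = 241.0684 mg

241 mg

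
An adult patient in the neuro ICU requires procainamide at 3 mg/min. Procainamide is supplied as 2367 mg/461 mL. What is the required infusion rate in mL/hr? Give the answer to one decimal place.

35.1 mL/hr

3 mg/min × 60 min/hr = 180 mg/hr
Concentration = 2367 mg ÷ 461 mL = 5.13449 mg/mL
Rate = 180 mg/hr ÷ 5.13449 mg/mL = 35.05703 mL/hr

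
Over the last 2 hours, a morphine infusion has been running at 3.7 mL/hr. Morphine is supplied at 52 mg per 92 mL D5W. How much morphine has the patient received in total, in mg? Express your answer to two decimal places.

4.18 mg

Concentration = 52 mg ÷ 92 mL = 0.5652174 mg/mL
Drug rate = 3.7 mL/hr × 0.5652174 mg/mL = 2.091304 mg/hr
Total = 2.091304 mg/hr × 2 hr = 4.182609 mg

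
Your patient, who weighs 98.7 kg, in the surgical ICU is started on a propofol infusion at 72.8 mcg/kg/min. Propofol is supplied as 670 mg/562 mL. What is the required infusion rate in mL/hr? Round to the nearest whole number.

Dose = 72.8 mcg/kg/min × 98.7 kg = 7185.36 mcg/min
7185.36 mcg/min × 60 min/hr = 431121.6 mcg/hr
Concentration = 670 mg ÷ 562 mL = 1.192171 mg/mL = 1192.171 mcg/mL
Rate = 431121.6 mcg/hr ÷ 1192.171 mcg/mL = 361.6274 mL/hr

362 mL/hr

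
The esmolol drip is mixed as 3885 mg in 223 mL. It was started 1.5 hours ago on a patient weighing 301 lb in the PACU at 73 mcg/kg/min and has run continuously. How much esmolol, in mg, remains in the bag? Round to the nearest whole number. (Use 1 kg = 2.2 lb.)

2986 mg

Weight = 301 lb ÷ 2.2 lb/kg = 136.8182 kg
Dose = 73 mcg/kg/min × 136.8182 kg = 9987.727 mcg/min
9987.727 mcg/min × 60 min/hr = 599263.6 mcg/hr
Concentration = 3885 mg ÷ 223 mL = 17.42152 mg/mL = 17421.52 mcg/mL
Rate = 599263.6 mcg/hr ÷ 17421.52 mcg/mL = 34.39789 mL/hr
Volume infused = 34.39789 mL/hr × 1.5 hr = 51.59683 mL
Volume remaining = 223 − 51.59683 = 171.4032 mL
Drug remaining = 171.4032 mL × 17421.52 mcg/mL = 2986105 mcg = 2986.105 mg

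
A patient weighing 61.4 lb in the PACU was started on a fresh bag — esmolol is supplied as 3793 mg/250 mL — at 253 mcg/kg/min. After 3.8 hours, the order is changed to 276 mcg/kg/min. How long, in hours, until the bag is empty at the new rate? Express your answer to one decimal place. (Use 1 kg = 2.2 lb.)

Initial rate:
Weight = 61.4 lb ÷ 2.2 lb/kg = 27.90909 kg
Dose = 253 mcg/kg/min × 27.90909 kg = 7061 mcg/min
7061 mcg/min × 60 min/hr = 423660 mcg/hr
Concentration = 3793 mg ÷ 250 mL = 15.172 mg/mL = 15172 mcg/mL
Rate = 423660 mcg/hr ÷ 15172 mcg/mL = 27.92381 mL/hr
Volume infused so far = 27.92381 mL/hr × 3.8 hr = 106.1105 mL
Volume remaining = 250 − 106.1105 = 143.8895 mL
New rate:
Dose = 276 mcg/kg/min × 27.90909 kg = 7702.909 mcg/min
7702.909 mcg/min × 60 min/hr = 462174.5 mcg/hr
Rate = 462174.5 mcg/hr ÷ 15172 mcg/mL = 30.46233 mL/hr
Time remaining = 143.8895 mL ÷ 30.46233 mL/hr = 4.723523 hr

4.7 hours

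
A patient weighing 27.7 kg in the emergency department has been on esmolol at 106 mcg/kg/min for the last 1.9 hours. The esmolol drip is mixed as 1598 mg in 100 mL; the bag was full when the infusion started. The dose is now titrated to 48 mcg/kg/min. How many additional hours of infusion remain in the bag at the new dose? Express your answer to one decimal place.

Initial rate:
Dose = 106 mcg/kg/min × 27.7 kg = 2936.2 mcg/min
2936.2 mcg/min × 60 min/hr = 176172 mcg/hr
Concentration = 1598 mg ÷ 100 mL = 15.98 mg/mL = 15980 mcg/mL
Rate = 176172 mcg/hr ÷ 15980 mcg/mL = 11.02453 mL/hr
Volume infused so far = 11.02453 mL/hr × 1.9 hr = 20.94661 mL
Volume remaining = 100 − 20.94661 = 79.05339 mL
New rate:
Dose = 48 mcg/kg/min × 27.7 kg = 1329.6 mcg/min
1329.6 mcg/min × 60 min/hr = 79776 mcg/hr
Rate = 79776 mcg/hr ÷ 15980 mcg/mL = 4.99224 mL/hr
Time remaining = 79.05339 mL ÷ 4.99224 mL/hr = 15.83525 hr

15.8 hours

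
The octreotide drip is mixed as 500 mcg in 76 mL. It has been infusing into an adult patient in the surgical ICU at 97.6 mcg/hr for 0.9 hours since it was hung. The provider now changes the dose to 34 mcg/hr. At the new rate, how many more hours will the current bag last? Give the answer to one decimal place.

12.1 hours

Initial rate:
Concentration = 500 mcg ÷ 76 mL = 6.578947 mcg/mL
Rate = 97.6 mcg/hr ÷ 6.578947 mcg/mL = 14.8352 mL/hr
Volume infused so far = 14.8352 mL/hr × 0.9 hr = 13.35168 mL
Volume remaining = 76 − 13.35168 = 62.64832 mL
New rate:
Rate = 34 mcg/hr ÷ 6.578947 mcg/mL = 5.168 mL/hr
Time remaining = 62.64832 mL ÷ 5.168 mL/hr = 12.12235 hr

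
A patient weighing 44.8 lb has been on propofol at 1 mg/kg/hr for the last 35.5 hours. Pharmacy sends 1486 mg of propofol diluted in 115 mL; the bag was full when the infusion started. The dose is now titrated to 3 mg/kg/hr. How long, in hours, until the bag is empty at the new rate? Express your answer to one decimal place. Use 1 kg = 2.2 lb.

12.5 hours

Initial rate:
Weight = 44.8 lb ÷ 2.2 lb/kg = 20.36364 kg
Dose = 1 mg/kg/hr × 20.36364 kg = 20.36364 mg/hr
Concentration = 1486 mg ÷ 115 mL = 12.92174 mg/mL
Rate = 20.36364 mg/hr ÷ 12.92174 mg/mL = 1.575921 mL/hr
Volume infused so far = 1.575921 mL/hr × 35.5 hr = 55.94519 mL
Volume remaining = 115 − 55.94519 = 59.05481 mL
New rate:
Dose = 3 mg/kg/hr × 20.36364 kg = 61.09091 mg/hr
Rate = 61.09091 mg/hr ÷ 12.92174 mg/mL = 4.727762 mL/hr
Time remaining = 59.05481 mL ÷ 4.727762 mL/hr = 12.49107 hr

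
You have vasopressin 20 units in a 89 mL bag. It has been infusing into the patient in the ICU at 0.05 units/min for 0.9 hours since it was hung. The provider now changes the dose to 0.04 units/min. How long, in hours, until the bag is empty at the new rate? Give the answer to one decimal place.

Initial rate:
0.05 units/min × 60 min/hr = 3 units/hr
Concentration = 20 units ÷ 89 mL = 0.2247191 units/mL
Rate = 3 units/hr ÷ 0.2247191 units/mL = 13.35 mL/hr
Volume infused so far = 13.35 mL/hr × 0.9 hr = 12.015 mL
Volume remaining = 89 − 12.015 = 76.985 mL
New rate:
0.04 units/min × 60 min/hr = 2.4 units/hr
Rate = 2.4 units/hr ÷ 0.2247191 units/mL = 10.68 mL/hr
Time remaining = 76.985 mL ÷ 10.68 mL/hr = 7.208333 hr

7.2 hours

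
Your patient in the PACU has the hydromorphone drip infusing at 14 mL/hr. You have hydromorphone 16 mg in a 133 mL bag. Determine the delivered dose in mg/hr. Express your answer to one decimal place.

Concentration = 16 mg ÷ 133 mL = 0.1203008 mg/mL
Drug rate = 14 mL/hr × 0.1203008 mg/mL = 1.684211 mg/hr

1.7 mg/hr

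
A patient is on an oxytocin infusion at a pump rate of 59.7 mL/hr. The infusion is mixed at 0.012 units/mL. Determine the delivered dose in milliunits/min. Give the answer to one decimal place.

Concentration = 0.012 units/mL = 12 milliunits/mL
Drug rate = 59.7 mL/hr × 12 milliunits/mL = 716.4 milliunits/hr
716.4 milliunits/hr ÷ 60 min/hr = 11.94 milliunits/min

11.9 milliunits/min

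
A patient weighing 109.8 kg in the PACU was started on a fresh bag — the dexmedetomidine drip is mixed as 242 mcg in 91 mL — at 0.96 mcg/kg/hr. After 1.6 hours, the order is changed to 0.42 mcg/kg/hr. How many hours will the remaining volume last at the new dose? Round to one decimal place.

Initial rate:
Dose = 0.96 mcg/kg/hr × 109.8 kg = 105.408 mcg/hr
Concentration = 242 mcg ÷ 91 mL = 2.659341 mcg/mL
Rate = 105.408 mcg/hr ÷ 2.659341 mcg/mL = 39.63689 mL/hr
Volume infused so far = 39.63689 mL/hr × 1.6 hr = 63.41903 mL
Volume remaining = 91 − 63.41903 = 27.58097 mL
New rate:
Dose = 0.42 mcg/kg/hr × 109.8 kg = 46.116 mcg/hr
Rate = 46.116 mcg/hr ÷ 2.659341 mcg/mL = 17.34114 mL/hr
Time remaining = 27.58097 mL ÷ 17.34114 mL/hr = 1.590494 hr

1.6 hours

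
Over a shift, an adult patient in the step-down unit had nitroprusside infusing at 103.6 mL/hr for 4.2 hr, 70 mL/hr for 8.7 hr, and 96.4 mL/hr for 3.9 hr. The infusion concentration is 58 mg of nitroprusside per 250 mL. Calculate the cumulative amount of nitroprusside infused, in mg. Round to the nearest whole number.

Concentration = 58 mg ÷ 250 mL = 0.232 mg/mL
Stage 1: 103.6 mL/hr × 4.2 hr = 435.12 mL → 435.12 mL × 0.232 mg/mL = 100.9478 mg
Stage 2: 70 mL/hr × 8.7 hr = 609 mL → 609 mL × 0.232 mg/mL = 141.288 mg
Stage 3: 96.4 mL/hr × 3.9 hr = 375.96 mL → 375.96 mL × 0.232 mg/mL = 87.22272 mg
Total = 100.9478 + 141.288 + 87.22272 = 329.4586 mg

329 mg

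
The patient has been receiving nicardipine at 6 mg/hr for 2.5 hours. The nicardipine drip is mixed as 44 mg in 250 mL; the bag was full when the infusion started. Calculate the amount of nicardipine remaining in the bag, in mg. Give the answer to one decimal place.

29.0 mg

Concentration = 44 mg ÷ 250 mL = 0.176 mg/mL
Rate = 6 mg/hr ÷ 0.176 mg/mL = 34.09091 mL/hr
Volume infused = 34.09091 mL/hr × 2.5 hr = 85.22727 mL
Volume remaining = 250 − 85.22727 = 164.7727 mL
Drug remaining = 164.7727 mL × 0.176 mg/mL = 29 mg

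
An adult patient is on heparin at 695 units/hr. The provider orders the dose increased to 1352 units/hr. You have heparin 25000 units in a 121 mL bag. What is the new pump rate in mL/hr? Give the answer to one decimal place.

Concentration = 25000 units ÷ 121 mL = 206.6116 units/mL
Rate = 1352 units/hr ÷ 206.6116 units/mL = 6.54368 mL/hr

6.5 mL/hr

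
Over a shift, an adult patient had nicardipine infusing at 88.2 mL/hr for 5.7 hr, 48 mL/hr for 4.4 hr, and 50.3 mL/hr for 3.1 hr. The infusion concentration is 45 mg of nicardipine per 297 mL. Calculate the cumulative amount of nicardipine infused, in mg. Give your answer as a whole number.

Concentration = 45 mg ÷ 297 mL = 0.1515152 mg/mL
Stage 1: 88.2 mL/hr × 5.7 hr = 502.74 mL → 502.74 mL × 0.1515152 mg/mL = 76.17273 mg
Stage 2: 48 mL/hr × 4.4 hr = 211.2 mL → 211.2 mL × 0.1515152 mg/mL = 32 mg
Stage 3: 50.3 mL/hr × 3.1 hr = 155.93 mL → 155.93 mL × 0.1515152 mg/mL = 23.62576 mg
Total = 76.17273 + 32 + 23.62576 = 131.7985 mg

132 mg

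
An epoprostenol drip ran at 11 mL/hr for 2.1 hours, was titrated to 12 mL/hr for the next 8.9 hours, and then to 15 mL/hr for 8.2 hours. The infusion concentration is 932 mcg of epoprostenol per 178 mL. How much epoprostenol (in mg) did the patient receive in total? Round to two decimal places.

Concentration = 932 mcg ÷ 178 mL = 5.235955 mcg/mL
Stage 1: 11 mL/hr × 2.1 hr = 23.1 mL → 23.1 mL × 5.235955 mcg/mL = 120.9506 mcg
Stage 2: 12 mL/hr × 8.9 hr = 106.8 mL → 106.8 mL × 5.235955 mcg/mL = 559.2 mcg
Stage 3: 15 mL/hr × 8.2 hr = 123 mL → 123 mL × 5.235955 mcg/mL = 644.0225 mcg
Total = 120.9506 + 559.2 + 644.0225 = 1324.173 mcg = 1.324173 mg

1.32 mg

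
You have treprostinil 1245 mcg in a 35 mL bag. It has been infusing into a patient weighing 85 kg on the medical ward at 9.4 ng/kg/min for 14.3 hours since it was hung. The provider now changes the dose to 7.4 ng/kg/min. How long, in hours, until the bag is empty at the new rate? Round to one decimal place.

Initial rate:
Dose = 9.4 ng/kg/min × 85 kg = 799 ng/min
799 ng/min × 60 min/hr = 47940 ng/hr
Concentration = 1245 mcg ÷ 35 mL = 35.57143 mcg/mL = 35571.43 ng/mL
Rate = 47940 ng/hr ÷ 35571.43 ng/mL = 1.347711 mL/hr
Volume infused so far = 1.347711 mL/hr × 14.3 hr = 19.27227 mL
Volume remaining = 35 − 19.27227 = 15.72773 mL
New rate:
Dose = 7.4 ng/kg/min × 85 kg = 629 ng/min
629 ng/min × 60 min/hr = 37740 ng/hr
Rate = 37740 ng/hr ÷ 35571.43 ng/mL = 1.060964 mL/hr
Time remaining = 15.72773 mL ÷ 1.060964 mL/hr = 14.82401 hr

14.8 hours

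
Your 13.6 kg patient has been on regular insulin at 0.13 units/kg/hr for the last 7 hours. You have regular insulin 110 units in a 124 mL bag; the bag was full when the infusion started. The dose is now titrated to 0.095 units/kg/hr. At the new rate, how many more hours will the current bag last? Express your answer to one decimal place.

Initial rate:
Dose = 0.13 units/kg/hr × 13.6 kg = 1.768 units/hr
Concentration = 110 units ÷ 124 mL = 0.8870968 units/mL
Rate = 1.768 units/hr ÷ 0.8870968 units/mL = 1.993018 mL/hr
Volume infused so far = 1.993018 mL/hr × 7 hr = 13.95113 mL
Volume remaining = 124 − 13.95113 = 110.0489 mL
New rate:
Dose = 0.095 units/kg/hr × 13.6 kg = 1.292 units/hr
Rate = 1.292 units/hr ÷ 0.8870968 units/mL = 1.456436 mL/hr
Time remaining = 110.0489 mL ÷ 1.456436 mL/hr = 75.56037 hr

75.6 hours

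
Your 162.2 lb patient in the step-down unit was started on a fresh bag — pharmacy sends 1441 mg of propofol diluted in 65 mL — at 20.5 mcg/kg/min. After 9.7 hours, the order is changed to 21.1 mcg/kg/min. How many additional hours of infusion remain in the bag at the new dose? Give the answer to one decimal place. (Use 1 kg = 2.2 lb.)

6.0 hours

Initial rate:
Weight = 162.2 lb ÷ 2.2 lb/kg = 73.72727 kg
Dose = 20.5 mcg/kg/min × 73.72727 kg = 1511.409 mcg/min
1511.409 mcg/min × 60 min/hr = 90684.55 mcg/hr
Concentration = 1441 mg ÷ 65 mL = 22.16923 mg/mL = 22169.23 mcg/mL
Rate = 90684.55 mcg/hr ÷ 22169.23 mcg/mL = 4.090559 mL/hr
Volume infused so far = 4.090559 mL/hr × 9.7 hr = 39.67842 mL
Volume remaining = 65 − 39.67842 = 25.32158 mL
New rate:
Dose = 21.1 mcg/kg/min × 73.72727 kg = 1555.645 mcg/min
1555.645 mcg/min × 60 min/hr = 93338.73 mcg/hr
Rate = 93338.73 mcg/hr ÷ 22169.23 mcg/mL = 4.210283 mL/hr
Time remaining = 25.32158 mL ÷ 4.210283 mL/hr = 6.014223 hr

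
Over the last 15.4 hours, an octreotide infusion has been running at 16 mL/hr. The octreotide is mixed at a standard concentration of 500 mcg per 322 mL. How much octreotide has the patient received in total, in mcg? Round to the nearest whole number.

Concentration = 500 mcg ÷ 322 mL = 1.552795 mcg/mL
Drug rate = 16 mL/hr × 1.552795 mcg/mL = 24.84472 mcg/hr
Total = 24.84472 mcg/hr × 15.4 hr = 382.6087 mcg

383 mcg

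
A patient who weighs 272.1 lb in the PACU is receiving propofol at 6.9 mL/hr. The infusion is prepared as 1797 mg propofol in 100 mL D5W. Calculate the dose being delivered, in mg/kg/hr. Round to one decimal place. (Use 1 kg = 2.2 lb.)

1.0 mg/kg/hr

Weight = 272.1 lb ÷ 2.2 lb/kg = 123.6818 kg
Concentration = 1797 mg ÷ 100 mL = 17.97 mg/mL
Drug rate = 6.9 mL/hr × 17.97 mg/mL = 123.993 mg/hr
123.993 mg/hr ÷ 123.6818 kg = 1.002516 mg/kg/hr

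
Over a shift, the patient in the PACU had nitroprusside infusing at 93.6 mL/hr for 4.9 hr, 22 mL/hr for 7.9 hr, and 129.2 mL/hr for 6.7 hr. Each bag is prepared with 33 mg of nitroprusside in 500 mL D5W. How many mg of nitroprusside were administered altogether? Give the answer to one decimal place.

98.9 mg

Concentration = 33 mg ÷ 500 mL = 0.066 mg/mL
Stage 1: 93.6 mL/hr × 4.9 hr = 458.64 mL → 458.64 mL × 0.066 mg/mL = 30.27024 mg
Stage 2: 22 mL/hr × 7.9 hr = 173.8 mL → 173.8 mL × 0.066 mg/mL = 11.4708 mg
Stage 3: 129.2 mL/hr × 6.7 hr = 865.64 mL → 865.64 mL × 0.066 mg/mL = 57.13224 mg
Total = 30.27024 + 11.4708 + 57.13224 = 98.87328 mg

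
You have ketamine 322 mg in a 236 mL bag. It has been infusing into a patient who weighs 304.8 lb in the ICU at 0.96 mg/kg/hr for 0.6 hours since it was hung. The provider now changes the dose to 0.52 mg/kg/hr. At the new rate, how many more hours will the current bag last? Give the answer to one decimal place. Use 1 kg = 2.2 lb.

Initial rate:
Weight = 304.8 lb ÷ 2.2 lb/kg = 138.5455 kg
Dose = 0.96 mg/kg/hr × 138.5455 kg = 133.0036 mg/hr
Concentration = 322 mg ÷ 236 mL = 1.364407 mg/mL
Rate = 133.0036 mg/hr ÷ 1.364407 mg/mL = 97.48093 mL/hr
Volume infused so far = 97.48093 mL/hr × 0.6 hr = 58.48856 mL
Volume remaining = 236 − 58.48856 = 177.5114 mL
New rate:
Dose = 0.52 mg/kg/hr × 138.5455 kg = 72.04364 mg/hr
Rate = 72.04364 mg/hr ÷ 1.364407 mg/mL = 52.80217 mL/hr
Time remaining = 177.5114 mL ÷ 52.80217 mL/hr = 3.361821 hr

3.4 hours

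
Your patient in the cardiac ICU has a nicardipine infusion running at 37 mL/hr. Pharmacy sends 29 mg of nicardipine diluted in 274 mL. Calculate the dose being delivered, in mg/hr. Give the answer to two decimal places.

Concentration = 29 mg ÷ 274 mL = 0.1058394 mg/mL
Drug rate = 37 mL/hr × 0.1058394 mg/mL = 3.916058 mg/hr

3.92 mg/hr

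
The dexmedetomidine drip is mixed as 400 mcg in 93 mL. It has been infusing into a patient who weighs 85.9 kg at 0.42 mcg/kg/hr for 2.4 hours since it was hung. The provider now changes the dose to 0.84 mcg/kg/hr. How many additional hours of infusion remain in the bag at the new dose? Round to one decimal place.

Initial rate:
Dose = 0.42 mcg/kg/hr × 85.9 kg = 36.078 mcg/hr
Concentration = 400 mcg ÷ 93 mL = 4.301075 mcg/mL
Rate = 36.078 mcg/hr ÷ 4.301075 mcg/mL = 8.388135 mL/hr
Volume infused so far = 8.388135 mL/hr × 2.4 hr = 20.13152 mL
Volume remaining = 93 − 20.13152 = 72.86848 mL
New rate:
Dose = 0.84 mcg/kg/hr × 85.9 kg = 72.156 mcg/hr
Rate = 72.156 mcg/hr ÷ 4.301075 mcg/mL = 16.77627 mL/hr
Time remaining = 72.86848 mL ÷ 16.77627 mL/hr = 4.343545 hr

4.3 hours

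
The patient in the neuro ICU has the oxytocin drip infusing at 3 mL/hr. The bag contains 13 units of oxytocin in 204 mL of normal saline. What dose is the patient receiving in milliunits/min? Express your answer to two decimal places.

3.19 milliunits/min

Concentration = 13 units ÷ 204 mL = 0.06372549 units/mL = 63.72549 milliunits/mL
Drug rate = 3 mL/hr × 63.72549 milliunits/mL = 191.1765 milliunits/hr
191.1765 milliunits/hr ÷ 60 min/hr = 3.186275 milliunits/min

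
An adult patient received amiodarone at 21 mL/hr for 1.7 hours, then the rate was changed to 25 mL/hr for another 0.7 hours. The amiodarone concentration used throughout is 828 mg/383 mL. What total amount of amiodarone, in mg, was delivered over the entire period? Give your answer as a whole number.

Concentration = 828 mg ÷ 383 mL = 2.16188 mg/mL
Stage 1: 21 mL/hr × 1.7 hr = 35.7 mL → 35.7 mL × 2.16188 mg/mL = 77.17911 mg
Stage 2: 25 mL/hr × 0.7 hr = 17.5 mL → 17.5 mL × 2.16188 mg/mL = 37.8329 mg
Total = 77.17911 + 37.8329 = 115.012 mg

115 mg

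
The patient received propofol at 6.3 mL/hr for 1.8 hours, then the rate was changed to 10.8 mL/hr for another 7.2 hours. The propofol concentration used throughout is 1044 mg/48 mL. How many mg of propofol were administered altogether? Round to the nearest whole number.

1938 mg

Concentration = 1044 mg ÷ 48 mL = 21.75 mg/mL
Stage 1: 6.3 mL/hr × 1.8 hr = 11.34 mL → 11.34 mL × 21.75 mg/mL = 246.645 mg
Stage 2: 10.8 mL/hr × 7.2 hr = 77.76 mL → 77.76 mL × 21.75 mg/mL = 1691.28 mg
Total = 246.645 + 1691.28 = 1937.925 mg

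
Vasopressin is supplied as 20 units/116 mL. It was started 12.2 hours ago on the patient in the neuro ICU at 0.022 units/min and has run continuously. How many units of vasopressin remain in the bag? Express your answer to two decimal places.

0.022 units/min × 60 min/hr = 1.32 units/hr
Concentration = 20 units ÷ 116 mL = 0.1724138 units/mL
Rate = 1.32 units/hr ÷ 0.1724138 units/mL = 7.656 mL/hr
Volume infused = 7.656 mL/hr × 12.2 hr = 93.4032 mL
Volume remaining = 116 − 93.4032 = 22.5968 mL
Drug remaining = 22.5968 mL × 0.1724138 units/mL = 3.896 units

3.90 units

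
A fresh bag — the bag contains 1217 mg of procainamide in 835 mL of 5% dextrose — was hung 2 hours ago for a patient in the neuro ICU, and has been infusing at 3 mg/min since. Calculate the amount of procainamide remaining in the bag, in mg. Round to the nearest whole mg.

857 mg

3 mg/min × 60 min/hr = 180 mg/hr
Concentration = 1217 mg ÷ 835 mL = 1.457485 mg/mL
Rate = 180 mg/hr ÷ 1.457485 mg/mL = 123.5004 mL/hr
Volume infused = 123.5004 mL/hr × 2 hr = 247.0008 mL
Volume remaining = 835 − 247.0008 = 587.9992 mL
Drug remaining = 587.9992 mL × 1.457485 mg/mL = 857 mg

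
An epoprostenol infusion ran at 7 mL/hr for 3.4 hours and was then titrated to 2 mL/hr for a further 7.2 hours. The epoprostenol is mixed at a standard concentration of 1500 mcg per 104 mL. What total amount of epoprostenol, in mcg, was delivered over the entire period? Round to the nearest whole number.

Concentration = 1500 mcg ÷ 104 mL = 14.42308 mcg/mL
Stage 1: 7 mL/hr × 3.4 hr = 23.8 mL → 23.8 mL × 14.42308 mcg/mL = 343.2692 mcg
Stage 2: 2 mL/hr × 7.2 hr = 14.4 mL → 14.4 mL × 14.42308 mcg/mL = 207.6923 mcg
Total = 343.2692 + 207.6923 = 550.9615 mcg

551 mcg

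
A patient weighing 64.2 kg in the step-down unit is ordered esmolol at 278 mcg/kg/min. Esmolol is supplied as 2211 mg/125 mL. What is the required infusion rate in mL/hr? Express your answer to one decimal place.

Dose = 278 mcg/kg/min × 64.2 kg = 17847.6 mcg/min
17847.6 mcg/min × 60 min/hr = 1070856 mcg/hr
Concentration = 2211 mg ÷ 125 mL = 17.688 mg/mL = 17688 mcg/mL
Rate = 1070856 mcg/hr ÷ 17688 mcg/mL = 60.54138 mL/hr

60.5 mL/hr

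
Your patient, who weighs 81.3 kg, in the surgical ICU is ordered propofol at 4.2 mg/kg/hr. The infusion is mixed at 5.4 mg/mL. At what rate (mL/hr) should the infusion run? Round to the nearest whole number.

Dose = 4.2 mg/kg/hr × 81.3 kg = 341.46 mg/hr
Rate = 341.46 mg/hr ÷ 5.4 mg/mL = 63.23333 mL/hr

63 mL/hr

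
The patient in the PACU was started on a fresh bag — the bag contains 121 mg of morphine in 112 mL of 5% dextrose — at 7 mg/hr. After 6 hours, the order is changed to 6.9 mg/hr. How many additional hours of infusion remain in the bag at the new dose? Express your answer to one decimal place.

11.4 hours

Initial rate:
Concentration = 121 mg ÷ 112 mL = 1.080357 mg/mL
Rate = 7 mg/hr ÷ 1.080357 mg/mL = 6.479339 mL/hr
Volume infused so far = 6.479339 mL/hr × 6 hr = 38.87603 mL
Volume remaining = 112 − 38.87603 = 73.12397 mL
New rate:
Rate = 6.9 mg/hr ÷ 1.080357 mg/mL = 6.386777 mL/hr
Time remaining = 73.12397 mL ÷ 6.386777 mL/hr = 11.44928 hr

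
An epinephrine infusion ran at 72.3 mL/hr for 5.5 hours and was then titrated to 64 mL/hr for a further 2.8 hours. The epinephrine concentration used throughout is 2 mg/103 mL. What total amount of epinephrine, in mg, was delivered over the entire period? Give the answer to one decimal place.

Concentration = 2 mg ÷ 103 mL = 0.01941748 mg/mL
Stage 1: 72.3 mL/hr × 5.5 hr = 397.65 mL → 397.65 mL × 0.01941748 mg/mL = 7.721359 mg
Stage 2: 64 mL/hr × 2.8 hr = 179.2 mL → 179.2 mL × 0.01941748 mg/mL = 3.479612 mg
Total = 7.721359 + 3.479612 = 11.20097 mg

11.2 mg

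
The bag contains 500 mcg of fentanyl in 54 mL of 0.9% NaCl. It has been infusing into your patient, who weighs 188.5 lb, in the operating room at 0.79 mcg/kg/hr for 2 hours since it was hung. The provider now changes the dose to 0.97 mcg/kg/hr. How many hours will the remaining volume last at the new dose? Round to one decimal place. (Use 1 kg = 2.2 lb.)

Initial rate:
Weight = 188.5 lb ÷ 2.2 lb/kg = 85.68182 kg
Dose = 0.79 mcg/kg/hr × 85.68182 kg = 67.68864 mcg/hr
Concentration = 500 mcg ÷ 54 mL = 9.259259 mcg/mL
Rate = 67.68864 mcg/hr ÷ 9.259259 mcg/mL = 7.310373 mL/hr
Volume infused so far = 7.310373 mL/hr × 2 hr = 14.62075 mL
Volume remaining = 54 − 14.62075 = 39.37925 mL
New rate:
Dose = 0.97 mcg/kg/hr × 85.68182 kg = 83.11136 mcg/hr
Rate = 83.11136 mcg/hr ÷ 9.259259 mcg/mL = 8.976027 mL/hr
Time remaining = 39.37925 mL ÷ 8.976027 mL/hr = 4.387159 hr

4.4 hours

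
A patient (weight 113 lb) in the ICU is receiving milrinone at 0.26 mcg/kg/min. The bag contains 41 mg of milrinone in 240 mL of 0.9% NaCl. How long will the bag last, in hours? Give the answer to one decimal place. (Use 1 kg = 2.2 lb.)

Weight = 113 lb ÷ 2.2 lb/kg = 51.36364 kg
Dose = 0.26 mcg/kg/min × 51.36364 kg = 13.35455 mcg/min
13.35455 mcg/min × 60 min/hr = 801.2727 mcg/hr
Concentration = 41 mg ÷ 240 mL = 0.1708333 mg/mL = 170.8333 mcg/mL
Rate = 801.2727 mcg/hr ÷ 170.8333 mcg/mL = 4.690377 mL/hr
Duration = 240 mL ÷ 4.690377 mL/hr = 51.1686 hr

51.2 hours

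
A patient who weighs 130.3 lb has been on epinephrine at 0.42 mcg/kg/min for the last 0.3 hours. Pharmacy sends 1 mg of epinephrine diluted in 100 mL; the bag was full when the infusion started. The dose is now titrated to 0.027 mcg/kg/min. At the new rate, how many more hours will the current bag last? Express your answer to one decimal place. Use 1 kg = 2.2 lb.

Initial rate:
Weight = 130.3 lb ÷ 2.2 lb/kg = 59.22727 kg
Dose = 0.42 mcg/kg/min × 59.22727 kg = 24.87545 mcg/min
24.87545 mcg/min × 60 min/hr = 1492.527 mcg/hr
Concentration = 1 mg ÷ 100 mL = 0.01 mg/mL = 10 mcg/mL
Rate = 1492.527 mcg/hr ÷ 10 mcg/mL = 149.2527 mL/hr
Volume infused so far = 149.2527 mL/hr × 0.3 hr = 44.77582 mL
Volume remaining = 100 − 44.77582 = 55.22418 mL
New rate:
Dose = 0.027 mcg/kg/min × 59.22727 kg = 1.599136 mcg/min
1.599136 mcg/min × 60 min/hr = 95.94818 mcg/hr
Rate = 95.94818 mcg/hr ÷ 10 mcg/mL = 9.594818 mL/hr
Time remaining = 55.22418 mL ÷ 9.594818 mL/hr = 5.755626 hr

5.8 hours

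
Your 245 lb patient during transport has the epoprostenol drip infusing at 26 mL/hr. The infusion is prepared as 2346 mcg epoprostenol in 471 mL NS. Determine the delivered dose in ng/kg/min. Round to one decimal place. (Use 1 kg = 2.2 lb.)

19.4 ng/kg/min

Weight = 245 lb ÷ 2.2 lb/kg = 111.3636 kg
Concentration = 2346 mcg ÷ 471 mL = 4.980892 mcg/mL = 4980.892 ng/mL
Drug rate = 26 mL/hr × 4980.892 ng/mL = 129503.2 ng/hr
129503.2 ng/hr ÷ 60 min/hr = 2158.386 ng/min
2158.386 ng/min ÷ 111.3636 kg = 19.38143 ng/kg/min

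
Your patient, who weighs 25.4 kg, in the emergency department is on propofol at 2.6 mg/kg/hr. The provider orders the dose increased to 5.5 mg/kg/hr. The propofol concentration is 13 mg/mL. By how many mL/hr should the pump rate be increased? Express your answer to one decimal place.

At the current dose:
Dose = 2.6 mg/kg/hr × 25.4 kg = 66.04 mg/hr
Rate = 66.04 mg/hr ÷ 13 mg/mL = 5.08 mL/hr
At the new dose:
Dose = 5.5 mg/kg/hr × 25.4 kg = 139.7 mg/hr
Rate = 139.7 mg/hr ÷ 13 mg/mL = 10.74615 mL/hr
Change = 10.74615 − 5.08 = 5.666154 mL/hr → 5.666154 mL/hr increase

5.7 mL/hr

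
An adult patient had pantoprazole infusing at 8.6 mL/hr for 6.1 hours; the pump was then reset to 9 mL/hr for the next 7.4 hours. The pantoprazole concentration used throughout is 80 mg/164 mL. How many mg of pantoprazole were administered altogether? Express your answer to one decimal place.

58.1 mg

Concentration = 80 mg ÷ 164 mL = 0.4878049 mg/mL
Stage 1: 8.6 mL/hr × 6.1 hr = 52.46 mL → 52.46 mL × 0.4878049 mg/mL = 25.59024 mg
Stage 2: 9 mL/hr × 7.4 hr = 66.6 mL → 66.6 mL × 0.4878049 mg/mL = 32.4878 mg
Total = 25.59024 + 32.4878 = 58.07805 mg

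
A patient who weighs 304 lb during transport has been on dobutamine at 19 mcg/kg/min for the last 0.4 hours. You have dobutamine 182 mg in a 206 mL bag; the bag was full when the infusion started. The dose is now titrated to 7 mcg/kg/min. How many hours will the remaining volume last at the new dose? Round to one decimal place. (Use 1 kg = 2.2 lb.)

Initial rate:
Weight = 304 lb ÷ 2.2 lb/kg = 138.1818 kg
Dose = 19 mcg/kg/min × 138.1818 kg = 2625.455 mcg/min
2625.455 mcg/min × 60 min/hr = 157527.3 mcg/hr
Concentration = 182 mg ÷ 206 mL = 0.8834951 mg/mL = 883.4951 mcg/mL
Rate = 157527.3 mcg/hr ÷ 883.4951 mcg/mL = 178.3001 mL/hr
Volume infused so far = 178.3001 mL/hr × 0.4 hr = 71.32004 mL
Volume remaining = 206 − 71.32004 = 134.68 mL
New rate:
Dose = 7 mcg/kg/min × 138.1818 kg = 967.2727 mcg/min
967.2727 mcg/min × 60 min/hr = 58036.36 mcg/hr
Rate = 58036.36 mcg/hr ÷ 883.4951 mcg/mL = 65.68951 mL/hr
Time remaining = 134.68 mL ÷ 65.68951 mL/hr = 2.050251 hr

2.1 hours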